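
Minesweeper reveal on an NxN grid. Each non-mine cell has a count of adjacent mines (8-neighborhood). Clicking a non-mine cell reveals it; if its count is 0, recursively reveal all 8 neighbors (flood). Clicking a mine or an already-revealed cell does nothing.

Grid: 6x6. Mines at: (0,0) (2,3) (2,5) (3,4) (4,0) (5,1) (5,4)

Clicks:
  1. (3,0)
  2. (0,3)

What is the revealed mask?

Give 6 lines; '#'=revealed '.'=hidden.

Click 1 (3,0) count=1: revealed 1 new [(3,0)] -> total=1
Click 2 (0,3) count=0: revealed 10 new [(0,1) (0,2) (0,3) (0,4) (0,5) (1,1) (1,2) (1,3) (1,4) (1,5)] -> total=11

Answer: .#####
.#####
......
#.....
......
......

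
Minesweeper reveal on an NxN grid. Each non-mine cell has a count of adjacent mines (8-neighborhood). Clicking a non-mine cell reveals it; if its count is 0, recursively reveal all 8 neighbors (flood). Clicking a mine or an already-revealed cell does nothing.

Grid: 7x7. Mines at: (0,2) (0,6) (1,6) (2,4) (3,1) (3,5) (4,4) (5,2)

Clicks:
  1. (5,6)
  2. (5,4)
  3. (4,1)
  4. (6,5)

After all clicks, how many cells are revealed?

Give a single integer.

Answer: 11

Derivation:
Click 1 (5,6) count=0: revealed 10 new [(4,5) (4,6) (5,3) (5,4) (5,5) (5,6) (6,3) (6,4) (6,5) (6,6)] -> total=10
Click 2 (5,4) count=1: revealed 0 new [(none)] -> total=10
Click 3 (4,1) count=2: revealed 1 new [(4,1)] -> total=11
Click 4 (6,5) count=0: revealed 0 new [(none)] -> total=11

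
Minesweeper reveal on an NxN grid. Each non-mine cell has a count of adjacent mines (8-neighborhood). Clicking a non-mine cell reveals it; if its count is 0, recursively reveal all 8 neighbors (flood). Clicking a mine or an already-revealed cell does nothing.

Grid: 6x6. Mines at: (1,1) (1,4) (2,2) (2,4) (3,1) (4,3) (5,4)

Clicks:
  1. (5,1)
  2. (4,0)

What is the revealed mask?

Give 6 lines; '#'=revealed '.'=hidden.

Click 1 (5,1) count=0: revealed 6 new [(4,0) (4,1) (4,2) (5,0) (5,1) (5,2)] -> total=6
Click 2 (4,0) count=1: revealed 0 new [(none)] -> total=6

Answer: ......
......
......
......
###...
###...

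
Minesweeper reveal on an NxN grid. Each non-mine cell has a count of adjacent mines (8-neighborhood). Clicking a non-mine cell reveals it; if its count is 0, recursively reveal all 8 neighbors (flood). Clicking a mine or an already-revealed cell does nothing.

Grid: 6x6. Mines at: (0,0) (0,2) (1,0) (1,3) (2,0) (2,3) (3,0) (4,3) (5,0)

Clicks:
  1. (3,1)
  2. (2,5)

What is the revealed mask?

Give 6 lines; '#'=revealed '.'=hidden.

Click 1 (3,1) count=2: revealed 1 new [(3,1)] -> total=1
Click 2 (2,5) count=0: revealed 12 new [(0,4) (0,5) (1,4) (1,5) (2,4) (2,5) (3,4) (3,5) (4,4) (4,5) (5,4) (5,5)] -> total=13

Answer: ....##
....##
....##
.#..##
....##
....##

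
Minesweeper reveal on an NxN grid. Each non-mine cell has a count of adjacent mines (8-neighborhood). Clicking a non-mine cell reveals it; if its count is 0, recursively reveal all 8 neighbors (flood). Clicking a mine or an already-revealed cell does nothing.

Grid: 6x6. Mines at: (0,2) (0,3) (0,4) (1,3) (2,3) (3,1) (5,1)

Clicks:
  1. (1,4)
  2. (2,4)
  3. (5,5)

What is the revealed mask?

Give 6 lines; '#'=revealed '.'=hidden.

Click 1 (1,4) count=4: revealed 1 new [(1,4)] -> total=1
Click 2 (2,4) count=2: revealed 1 new [(2,4)] -> total=2
Click 3 (5,5) count=0: revealed 14 new [(1,5) (2,5) (3,2) (3,3) (3,4) (3,5) (4,2) (4,3) (4,4) (4,5) (5,2) (5,3) (5,4) (5,5)] -> total=16

Answer: ......
....##
....##
..####
..####
..####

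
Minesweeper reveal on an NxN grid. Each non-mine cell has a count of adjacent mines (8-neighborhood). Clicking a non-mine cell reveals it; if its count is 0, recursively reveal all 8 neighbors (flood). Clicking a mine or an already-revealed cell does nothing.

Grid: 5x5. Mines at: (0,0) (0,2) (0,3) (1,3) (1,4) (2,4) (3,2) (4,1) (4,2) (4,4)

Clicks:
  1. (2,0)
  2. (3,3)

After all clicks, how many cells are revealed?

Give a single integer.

Answer: 7

Derivation:
Click 1 (2,0) count=0: revealed 6 new [(1,0) (1,1) (2,0) (2,1) (3,0) (3,1)] -> total=6
Click 2 (3,3) count=4: revealed 1 new [(3,3)] -> total=7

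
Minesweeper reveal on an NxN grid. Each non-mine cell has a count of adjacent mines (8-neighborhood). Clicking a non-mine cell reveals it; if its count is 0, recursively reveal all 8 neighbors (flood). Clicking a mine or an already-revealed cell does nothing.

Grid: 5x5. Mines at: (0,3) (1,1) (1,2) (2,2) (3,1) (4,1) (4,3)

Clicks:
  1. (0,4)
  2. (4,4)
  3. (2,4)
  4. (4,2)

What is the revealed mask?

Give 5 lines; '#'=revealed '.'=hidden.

Click 1 (0,4) count=1: revealed 1 new [(0,4)] -> total=1
Click 2 (4,4) count=1: revealed 1 new [(4,4)] -> total=2
Click 3 (2,4) count=0: revealed 6 new [(1,3) (1,4) (2,3) (2,4) (3,3) (3,4)] -> total=8
Click 4 (4,2) count=3: revealed 1 new [(4,2)] -> total=9

Answer: ....#
...##
...##
...##
..#.#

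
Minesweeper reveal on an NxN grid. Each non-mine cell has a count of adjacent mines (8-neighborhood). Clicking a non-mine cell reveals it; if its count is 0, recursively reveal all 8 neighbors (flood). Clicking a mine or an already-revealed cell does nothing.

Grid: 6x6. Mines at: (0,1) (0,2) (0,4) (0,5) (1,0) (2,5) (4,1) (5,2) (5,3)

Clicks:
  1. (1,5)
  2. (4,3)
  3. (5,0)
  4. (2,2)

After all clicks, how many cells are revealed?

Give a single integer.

Answer: 17

Derivation:
Click 1 (1,5) count=3: revealed 1 new [(1,5)] -> total=1
Click 2 (4,3) count=2: revealed 1 new [(4,3)] -> total=2
Click 3 (5,0) count=1: revealed 1 new [(5,0)] -> total=3
Click 4 (2,2) count=0: revealed 14 new [(1,1) (1,2) (1,3) (1,4) (2,1) (2,2) (2,3) (2,4) (3,1) (3,2) (3,3) (3,4) (4,2) (4,4)] -> total=17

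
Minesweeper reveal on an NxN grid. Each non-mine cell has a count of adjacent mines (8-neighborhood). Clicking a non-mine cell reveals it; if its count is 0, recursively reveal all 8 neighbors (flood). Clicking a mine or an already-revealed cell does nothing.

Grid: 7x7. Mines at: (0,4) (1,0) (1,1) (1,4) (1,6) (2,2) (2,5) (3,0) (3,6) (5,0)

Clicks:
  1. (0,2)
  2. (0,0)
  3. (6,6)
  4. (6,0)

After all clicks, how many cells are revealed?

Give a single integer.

Answer: 26

Derivation:
Click 1 (0,2) count=1: revealed 1 new [(0,2)] -> total=1
Click 2 (0,0) count=2: revealed 1 new [(0,0)] -> total=2
Click 3 (6,6) count=0: revealed 23 new [(3,1) (3,2) (3,3) (3,4) (3,5) (4,1) (4,2) (4,3) (4,4) (4,5) (4,6) (5,1) (5,2) (5,3) (5,4) (5,5) (5,6) (6,1) (6,2) (6,3) (6,4) (6,5) (6,6)] -> total=25
Click 4 (6,0) count=1: revealed 1 new [(6,0)] -> total=26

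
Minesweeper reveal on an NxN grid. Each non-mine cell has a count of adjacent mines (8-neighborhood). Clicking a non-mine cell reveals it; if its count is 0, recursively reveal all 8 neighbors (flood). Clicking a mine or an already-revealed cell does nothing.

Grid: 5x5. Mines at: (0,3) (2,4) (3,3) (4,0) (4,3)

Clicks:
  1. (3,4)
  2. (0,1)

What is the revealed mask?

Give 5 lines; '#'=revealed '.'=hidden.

Answer: ###..
###..
###..
###.#
.....

Derivation:
Click 1 (3,4) count=3: revealed 1 new [(3,4)] -> total=1
Click 2 (0,1) count=0: revealed 12 new [(0,0) (0,1) (0,2) (1,0) (1,1) (1,2) (2,0) (2,1) (2,2) (3,0) (3,1) (3,2)] -> total=13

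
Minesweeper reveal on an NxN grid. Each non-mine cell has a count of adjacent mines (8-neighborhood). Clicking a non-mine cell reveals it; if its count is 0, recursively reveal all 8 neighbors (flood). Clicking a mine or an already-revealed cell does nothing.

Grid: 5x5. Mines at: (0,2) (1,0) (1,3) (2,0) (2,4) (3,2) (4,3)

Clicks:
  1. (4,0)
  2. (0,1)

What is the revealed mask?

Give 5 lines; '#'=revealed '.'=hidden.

Click 1 (4,0) count=0: revealed 4 new [(3,0) (3,1) (4,0) (4,1)] -> total=4
Click 2 (0,1) count=2: revealed 1 new [(0,1)] -> total=5

Answer: .#...
.....
.....
##...
##...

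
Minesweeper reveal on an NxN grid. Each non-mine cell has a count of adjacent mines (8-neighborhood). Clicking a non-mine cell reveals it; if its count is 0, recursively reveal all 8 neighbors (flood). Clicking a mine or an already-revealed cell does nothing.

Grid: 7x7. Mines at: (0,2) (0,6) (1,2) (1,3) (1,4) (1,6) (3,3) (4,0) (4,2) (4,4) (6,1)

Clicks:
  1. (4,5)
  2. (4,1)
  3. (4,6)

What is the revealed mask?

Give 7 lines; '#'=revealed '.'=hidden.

Click 1 (4,5) count=1: revealed 1 new [(4,5)] -> total=1
Click 2 (4,1) count=2: revealed 1 new [(4,1)] -> total=2
Click 3 (4,6) count=0: revealed 15 new [(2,5) (2,6) (3,5) (3,6) (4,6) (5,2) (5,3) (5,4) (5,5) (5,6) (6,2) (6,3) (6,4) (6,5) (6,6)] -> total=17

Answer: .......
.......
.....##
.....##
.#...##
..#####
..#####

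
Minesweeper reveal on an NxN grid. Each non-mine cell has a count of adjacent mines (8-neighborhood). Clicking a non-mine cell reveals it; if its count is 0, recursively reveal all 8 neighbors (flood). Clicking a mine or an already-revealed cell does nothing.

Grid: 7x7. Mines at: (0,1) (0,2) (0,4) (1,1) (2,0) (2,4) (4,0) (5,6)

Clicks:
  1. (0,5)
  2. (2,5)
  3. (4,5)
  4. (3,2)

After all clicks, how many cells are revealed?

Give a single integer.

Click 1 (0,5) count=1: revealed 1 new [(0,5)] -> total=1
Click 2 (2,5) count=1: revealed 1 new [(2,5)] -> total=2
Click 3 (4,5) count=1: revealed 1 new [(4,5)] -> total=3
Click 4 (3,2) count=0: revealed 24 new [(2,1) (2,2) (2,3) (3,1) (3,2) (3,3) (3,4) (3,5) (4,1) (4,2) (4,3) (4,4) (5,0) (5,1) (5,2) (5,3) (5,4) (5,5) (6,0) (6,1) (6,2) (6,3) (6,4) (6,5)] -> total=27

Answer: 27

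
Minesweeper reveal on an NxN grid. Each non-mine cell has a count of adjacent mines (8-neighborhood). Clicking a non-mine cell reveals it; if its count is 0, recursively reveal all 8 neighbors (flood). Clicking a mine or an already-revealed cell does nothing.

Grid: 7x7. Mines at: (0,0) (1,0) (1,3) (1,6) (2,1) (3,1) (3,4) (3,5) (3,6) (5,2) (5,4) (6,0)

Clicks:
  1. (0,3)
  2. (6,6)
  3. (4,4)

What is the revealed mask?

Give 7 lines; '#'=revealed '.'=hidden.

Click 1 (0,3) count=1: revealed 1 new [(0,3)] -> total=1
Click 2 (6,6) count=0: revealed 6 new [(4,5) (4,6) (5,5) (5,6) (6,5) (6,6)] -> total=7
Click 3 (4,4) count=3: revealed 1 new [(4,4)] -> total=8

Answer: ...#...
.......
.......
.......
....###
.....##
.....##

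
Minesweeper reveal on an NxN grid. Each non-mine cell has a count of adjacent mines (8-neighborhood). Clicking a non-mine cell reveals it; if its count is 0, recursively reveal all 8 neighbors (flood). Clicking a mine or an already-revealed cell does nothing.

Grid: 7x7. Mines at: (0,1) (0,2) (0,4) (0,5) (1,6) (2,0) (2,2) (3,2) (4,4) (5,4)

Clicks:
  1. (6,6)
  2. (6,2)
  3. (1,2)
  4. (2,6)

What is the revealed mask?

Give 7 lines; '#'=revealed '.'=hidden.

Answer: .......
..#....
.....##
##...##
####.##
####.##
####.##

Derivation:
Click 1 (6,6) count=0: revealed 10 new [(2,5) (2,6) (3,5) (3,6) (4,5) (4,6) (5,5) (5,6) (6,5) (6,6)] -> total=10
Click 2 (6,2) count=0: revealed 14 new [(3,0) (3,1) (4,0) (4,1) (4,2) (4,3) (5,0) (5,1) (5,2) (5,3) (6,0) (6,1) (6,2) (6,3)] -> total=24
Click 3 (1,2) count=3: revealed 1 new [(1,2)] -> total=25
Click 4 (2,6) count=1: revealed 0 new [(none)] -> total=25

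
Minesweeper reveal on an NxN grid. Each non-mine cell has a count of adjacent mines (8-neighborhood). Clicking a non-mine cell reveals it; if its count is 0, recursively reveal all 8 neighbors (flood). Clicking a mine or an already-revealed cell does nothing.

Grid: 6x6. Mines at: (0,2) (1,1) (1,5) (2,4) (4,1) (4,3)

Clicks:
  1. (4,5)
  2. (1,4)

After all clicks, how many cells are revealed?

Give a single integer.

Click 1 (4,5) count=0: revealed 6 new [(3,4) (3,5) (4,4) (4,5) (5,4) (5,5)] -> total=6
Click 2 (1,4) count=2: revealed 1 new [(1,4)] -> total=7

Answer: 7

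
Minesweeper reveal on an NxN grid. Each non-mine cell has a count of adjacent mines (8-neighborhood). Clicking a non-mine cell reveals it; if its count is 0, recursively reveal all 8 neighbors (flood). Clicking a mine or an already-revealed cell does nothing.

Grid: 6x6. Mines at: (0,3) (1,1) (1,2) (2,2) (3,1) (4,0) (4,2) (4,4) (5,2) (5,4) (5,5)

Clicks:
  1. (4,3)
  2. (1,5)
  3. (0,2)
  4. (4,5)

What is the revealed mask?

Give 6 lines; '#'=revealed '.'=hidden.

Click 1 (4,3) count=4: revealed 1 new [(4,3)] -> total=1
Click 2 (1,5) count=0: revealed 11 new [(0,4) (0,5) (1,3) (1,4) (1,5) (2,3) (2,4) (2,5) (3,3) (3,4) (3,5)] -> total=12
Click 3 (0,2) count=3: revealed 1 new [(0,2)] -> total=13
Click 4 (4,5) count=3: revealed 1 new [(4,5)] -> total=14

Answer: ..#.##
...###
...###
...###
...#.#
......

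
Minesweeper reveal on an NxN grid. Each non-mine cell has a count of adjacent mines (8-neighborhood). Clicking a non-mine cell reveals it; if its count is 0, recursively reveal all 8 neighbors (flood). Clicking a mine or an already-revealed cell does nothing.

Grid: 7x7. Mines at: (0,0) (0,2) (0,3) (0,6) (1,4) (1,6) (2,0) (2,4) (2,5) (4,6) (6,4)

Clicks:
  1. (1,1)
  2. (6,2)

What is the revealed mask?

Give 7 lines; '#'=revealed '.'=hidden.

Answer: .......
.###...
.###...
######.
######.
######.
####...

Derivation:
Click 1 (1,1) count=3: revealed 1 new [(1,1)] -> total=1
Click 2 (6,2) count=0: revealed 27 new [(1,2) (1,3) (2,1) (2,2) (2,3) (3,0) (3,1) (3,2) (3,3) (3,4) (3,5) (4,0) (4,1) (4,2) (4,3) (4,4) (4,5) (5,0) (5,1) (5,2) (5,3) (5,4) (5,5) (6,0) (6,1) (6,2) (6,3)] -> total=28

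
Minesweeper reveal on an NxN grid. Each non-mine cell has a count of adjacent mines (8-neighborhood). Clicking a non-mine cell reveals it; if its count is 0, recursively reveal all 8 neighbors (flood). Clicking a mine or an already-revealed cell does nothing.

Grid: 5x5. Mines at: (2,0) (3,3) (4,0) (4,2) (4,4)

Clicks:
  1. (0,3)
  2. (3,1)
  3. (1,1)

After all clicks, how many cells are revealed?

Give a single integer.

Click 1 (0,3) count=0: revealed 14 new [(0,0) (0,1) (0,2) (0,3) (0,4) (1,0) (1,1) (1,2) (1,3) (1,4) (2,1) (2,2) (2,3) (2,4)] -> total=14
Click 2 (3,1) count=3: revealed 1 new [(3,1)] -> total=15
Click 3 (1,1) count=1: revealed 0 new [(none)] -> total=15

Answer: 15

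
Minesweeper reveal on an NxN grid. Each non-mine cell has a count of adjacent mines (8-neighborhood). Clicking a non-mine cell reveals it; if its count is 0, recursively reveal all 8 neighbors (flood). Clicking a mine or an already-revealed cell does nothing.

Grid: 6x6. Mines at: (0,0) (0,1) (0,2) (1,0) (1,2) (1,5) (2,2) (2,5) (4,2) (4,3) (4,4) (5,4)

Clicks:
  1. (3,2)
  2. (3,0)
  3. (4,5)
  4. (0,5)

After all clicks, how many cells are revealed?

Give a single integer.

Click 1 (3,2) count=3: revealed 1 new [(3,2)] -> total=1
Click 2 (3,0) count=0: revealed 8 new [(2,0) (2,1) (3,0) (3,1) (4,0) (4,1) (5,0) (5,1)] -> total=9
Click 3 (4,5) count=2: revealed 1 new [(4,5)] -> total=10
Click 4 (0,5) count=1: revealed 1 new [(0,5)] -> total=11

Answer: 11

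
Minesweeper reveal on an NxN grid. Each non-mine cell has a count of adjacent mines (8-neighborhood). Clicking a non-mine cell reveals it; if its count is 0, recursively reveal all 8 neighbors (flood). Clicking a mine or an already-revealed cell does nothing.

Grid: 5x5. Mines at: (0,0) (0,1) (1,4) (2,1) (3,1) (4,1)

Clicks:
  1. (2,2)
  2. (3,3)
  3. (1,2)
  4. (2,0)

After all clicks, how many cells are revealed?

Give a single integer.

Answer: 11

Derivation:
Click 1 (2,2) count=2: revealed 1 new [(2,2)] -> total=1
Click 2 (3,3) count=0: revealed 8 new [(2,3) (2,4) (3,2) (3,3) (3,4) (4,2) (4,3) (4,4)] -> total=9
Click 3 (1,2) count=2: revealed 1 new [(1,2)] -> total=10
Click 4 (2,0) count=2: revealed 1 new [(2,0)] -> total=11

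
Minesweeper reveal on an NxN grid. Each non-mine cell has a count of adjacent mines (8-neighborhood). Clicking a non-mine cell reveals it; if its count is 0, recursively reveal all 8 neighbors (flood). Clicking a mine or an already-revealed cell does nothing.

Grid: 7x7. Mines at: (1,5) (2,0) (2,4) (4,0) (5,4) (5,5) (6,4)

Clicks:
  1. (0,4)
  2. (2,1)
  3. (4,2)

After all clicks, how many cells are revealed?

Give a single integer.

Answer: 27

Derivation:
Click 1 (0,4) count=1: revealed 1 new [(0,4)] -> total=1
Click 2 (2,1) count=1: revealed 1 new [(2,1)] -> total=2
Click 3 (4,2) count=0: revealed 25 new [(0,0) (0,1) (0,2) (0,3) (1,0) (1,1) (1,2) (1,3) (1,4) (2,2) (2,3) (3,1) (3,2) (3,3) (4,1) (4,2) (4,3) (5,0) (5,1) (5,2) (5,3) (6,0) (6,1) (6,2) (6,3)] -> total=27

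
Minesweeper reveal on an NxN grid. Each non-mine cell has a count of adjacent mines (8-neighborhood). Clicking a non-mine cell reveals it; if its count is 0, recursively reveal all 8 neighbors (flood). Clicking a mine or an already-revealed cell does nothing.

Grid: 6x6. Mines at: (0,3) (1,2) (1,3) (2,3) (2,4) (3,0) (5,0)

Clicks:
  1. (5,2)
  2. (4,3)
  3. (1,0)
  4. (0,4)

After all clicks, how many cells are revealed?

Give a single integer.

Answer: 22

Derivation:
Click 1 (5,2) count=0: revealed 15 new [(3,1) (3,2) (3,3) (3,4) (3,5) (4,1) (4,2) (4,3) (4,4) (4,5) (5,1) (5,2) (5,3) (5,4) (5,5)] -> total=15
Click 2 (4,3) count=0: revealed 0 new [(none)] -> total=15
Click 3 (1,0) count=0: revealed 6 new [(0,0) (0,1) (1,0) (1,1) (2,0) (2,1)] -> total=21
Click 4 (0,4) count=2: revealed 1 new [(0,4)] -> total=22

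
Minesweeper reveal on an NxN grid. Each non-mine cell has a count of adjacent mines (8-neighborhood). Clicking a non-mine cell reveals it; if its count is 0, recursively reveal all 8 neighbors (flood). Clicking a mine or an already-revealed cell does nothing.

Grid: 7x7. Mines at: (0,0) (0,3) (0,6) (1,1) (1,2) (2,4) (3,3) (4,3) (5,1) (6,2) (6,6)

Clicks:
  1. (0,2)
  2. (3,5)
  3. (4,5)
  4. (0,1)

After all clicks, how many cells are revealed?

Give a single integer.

Click 1 (0,2) count=3: revealed 1 new [(0,2)] -> total=1
Click 2 (3,5) count=1: revealed 1 new [(3,5)] -> total=2
Click 3 (4,5) count=0: revealed 12 new [(1,5) (1,6) (2,5) (2,6) (3,4) (3,6) (4,4) (4,5) (4,6) (5,4) (5,5) (5,6)] -> total=14
Click 4 (0,1) count=3: revealed 1 new [(0,1)] -> total=15

Answer: 15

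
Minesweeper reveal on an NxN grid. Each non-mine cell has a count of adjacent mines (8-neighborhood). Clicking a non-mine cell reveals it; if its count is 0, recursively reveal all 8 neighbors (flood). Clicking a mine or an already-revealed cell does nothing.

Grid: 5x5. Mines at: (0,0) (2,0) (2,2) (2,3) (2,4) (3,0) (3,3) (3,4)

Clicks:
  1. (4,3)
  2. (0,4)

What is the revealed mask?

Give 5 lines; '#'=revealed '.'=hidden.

Answer: .####
.####
.....
.....
...#.

Derivation:
Click 1 (4,3) count=2: revealed 1 new [(4,3)] -> total=1
Click 2 (0,4) count=0: revealed 8 new [(0,1) (0,2) (0,3) (0,4) (1,1) (1,2) (1,3) (1,4)] -> total=9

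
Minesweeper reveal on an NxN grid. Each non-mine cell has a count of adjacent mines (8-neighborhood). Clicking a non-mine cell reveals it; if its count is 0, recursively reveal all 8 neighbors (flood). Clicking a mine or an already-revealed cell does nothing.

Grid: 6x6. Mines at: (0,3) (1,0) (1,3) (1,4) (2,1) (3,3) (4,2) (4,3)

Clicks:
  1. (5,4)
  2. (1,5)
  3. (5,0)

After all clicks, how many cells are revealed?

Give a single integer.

Answer: 8

Derivation:
Click 1 (5,4) count=1: revealed 1 new [(5,4)] -> total=1
Click 2 (1,5) count=1: revealed 1 new [(1,5)] -> total=2
Click 3 (5,0) count=0: revealed 6 new [(3,0) (3,1) (4,0) (4,1) (5,0) (5,1)] -> total=8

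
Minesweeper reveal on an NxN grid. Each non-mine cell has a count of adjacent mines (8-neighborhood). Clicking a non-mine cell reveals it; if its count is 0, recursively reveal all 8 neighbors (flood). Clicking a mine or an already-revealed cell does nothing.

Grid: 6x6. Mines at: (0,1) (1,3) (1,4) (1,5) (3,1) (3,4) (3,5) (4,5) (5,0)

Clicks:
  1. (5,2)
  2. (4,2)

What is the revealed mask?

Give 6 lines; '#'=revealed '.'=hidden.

Answer: ......
......
......
......
.####.
.####.

Derivation:
Click 1 (5,2) count=0: revealed 8 new [(4,1) (4,2) (4,3) (4,4) (5,1) (5,2) (5,3) (5,4)] -> total=8
Click 2 (4,2) count=1: revealed 0 new [(none)] -> total=8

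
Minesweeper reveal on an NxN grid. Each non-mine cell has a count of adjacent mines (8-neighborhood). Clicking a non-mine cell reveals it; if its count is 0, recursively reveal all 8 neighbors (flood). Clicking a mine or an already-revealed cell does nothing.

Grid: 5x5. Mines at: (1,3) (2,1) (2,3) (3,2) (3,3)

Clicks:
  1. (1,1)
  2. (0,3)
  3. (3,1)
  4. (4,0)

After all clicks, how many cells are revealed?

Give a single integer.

Answer: 6

Derivation:
Click 1 (1,1) count=1: revealed 1 new [(1,1)] -> total=1
Click 2 (0,3) count=1: revealed 1 new [(0,3)] -> total=2
Click 3 (3,1) count=2: revealed 1 new [(3,1)] -> total=3
Click 4 (4,0) count=0: revealed 3 new [(3,0) (4,0) (4,1)] -> total=6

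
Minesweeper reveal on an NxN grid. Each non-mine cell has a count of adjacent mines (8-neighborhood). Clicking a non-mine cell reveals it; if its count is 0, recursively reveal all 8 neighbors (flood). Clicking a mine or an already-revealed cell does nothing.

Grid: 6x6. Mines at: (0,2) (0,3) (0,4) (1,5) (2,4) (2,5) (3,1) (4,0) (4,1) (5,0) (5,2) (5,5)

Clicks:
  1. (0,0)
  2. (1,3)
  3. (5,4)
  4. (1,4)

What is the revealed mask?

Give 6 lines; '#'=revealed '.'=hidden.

Answer: ##....
##.##.
##....
......
......
....#.

Derivation:
Click 1 (0,0) count=0: revealed 6 new [(0,0) (0,1) (1,0) (1,1) (2,0) (2,1)] -> total=6
Click 2 (1,3) count=4: revealed 1 new [(1,3)] -> total=7
Click 3 (5,4) count=1: revealed 1 new [(5,4)] -> total=8
Click 4 (1,4) count=5: revealed 1 new [(1,4)] -> total=9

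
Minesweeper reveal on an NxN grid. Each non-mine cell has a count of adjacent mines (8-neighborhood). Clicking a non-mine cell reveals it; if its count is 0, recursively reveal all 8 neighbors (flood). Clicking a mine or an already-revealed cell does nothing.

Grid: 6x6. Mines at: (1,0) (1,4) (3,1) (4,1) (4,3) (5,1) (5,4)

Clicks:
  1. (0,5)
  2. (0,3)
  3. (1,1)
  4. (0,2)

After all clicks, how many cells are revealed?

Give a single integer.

Answer: 10

Derivation:
Click 1 (0,5) count=1: revealed 1 new [(0,5)] -> total=1
Click 2 (0,3) count=1: revealed 1 new [(0,3)] -> total=2
Click 3 (1,1) count=1: revealed 1 new [(1,1)] -> total=3
Click 4 (0,2) count=0: revealed 7 new [(0,1) (0,2) (1,2) (1,3) (2,1) (2,2) (2,3)] -> total=10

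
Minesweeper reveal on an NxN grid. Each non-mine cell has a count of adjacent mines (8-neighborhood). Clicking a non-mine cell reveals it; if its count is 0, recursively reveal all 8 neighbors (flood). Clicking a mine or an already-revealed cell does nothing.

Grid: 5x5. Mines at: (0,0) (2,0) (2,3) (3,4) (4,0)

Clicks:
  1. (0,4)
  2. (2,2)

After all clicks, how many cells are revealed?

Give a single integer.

Answer: 9

Derivation:
Click 1 (0,4) count=0: revealed 8 new [(0,1) (0,2) (0,3) (0,4) (1,1) (1,2) (1,3) (1,4)] -> total=8
Click 2 (2,2) count=1: revealed 1 new [(2,2)] -> total=9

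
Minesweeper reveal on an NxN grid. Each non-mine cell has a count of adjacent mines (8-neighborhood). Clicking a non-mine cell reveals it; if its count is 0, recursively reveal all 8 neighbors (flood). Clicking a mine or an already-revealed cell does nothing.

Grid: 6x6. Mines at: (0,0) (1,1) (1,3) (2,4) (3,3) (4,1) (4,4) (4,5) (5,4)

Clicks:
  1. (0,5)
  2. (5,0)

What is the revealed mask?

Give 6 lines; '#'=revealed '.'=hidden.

Answer: ....##
....##
......
......
......
#.....

Derivation:
Click 1 (0,5) count=0: revealed 4 new [(0,4) (0,5) (1,4) (1,5)] -> total=4
Click 2 (5,0) count=1: revealed 1 new [(5,0)] -> total=5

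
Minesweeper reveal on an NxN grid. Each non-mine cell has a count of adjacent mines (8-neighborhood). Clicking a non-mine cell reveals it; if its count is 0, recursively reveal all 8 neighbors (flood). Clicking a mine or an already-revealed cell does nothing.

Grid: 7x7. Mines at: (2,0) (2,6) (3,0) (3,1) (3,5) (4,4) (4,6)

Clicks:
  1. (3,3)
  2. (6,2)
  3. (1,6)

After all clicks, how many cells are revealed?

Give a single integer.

Click 1 (3,3) count=1: revealed 1 new [(3,3)] -> total=1
Click 2 (6,2) count=0: revealed 18 new [(4,0) (4,1) (4,2) (4,3) (5,0) (5,1) (5,2) (5,3) (5,4) (5,5) (5,6) (6,0) (6,1) (6,2) (6,3) (6,4) (6,5) (6,6)] -> total=19
Click 3 (1,6) count=1: revealed 1 new [(1,6)] -> total=20

Answer: 20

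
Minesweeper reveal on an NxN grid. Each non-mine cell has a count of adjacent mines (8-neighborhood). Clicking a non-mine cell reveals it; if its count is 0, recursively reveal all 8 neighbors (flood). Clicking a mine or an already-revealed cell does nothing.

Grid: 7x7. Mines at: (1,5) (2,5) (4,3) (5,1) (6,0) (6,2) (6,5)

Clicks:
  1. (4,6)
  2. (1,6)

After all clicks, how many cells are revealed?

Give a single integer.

Answer: 10

Derivation:
Click 1 (4,6) count=0: revealed 9 new [(3,4) (3,5) (3,6) (4,4) (4,5) (4,6) (5,4) (5,5) (5,6)] -> total=9
Click 2 (1,6) count=2: revealed 1 new [(1,6)] -> total=10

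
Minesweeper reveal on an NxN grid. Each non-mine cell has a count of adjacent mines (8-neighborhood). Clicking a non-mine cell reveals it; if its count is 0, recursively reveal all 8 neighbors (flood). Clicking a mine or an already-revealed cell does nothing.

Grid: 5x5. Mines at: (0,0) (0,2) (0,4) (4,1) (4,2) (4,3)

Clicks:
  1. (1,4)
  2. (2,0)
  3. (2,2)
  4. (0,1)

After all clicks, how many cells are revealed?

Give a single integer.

Answer: 16

Derivation:
Click 1 (1,4) count=1: revealed 1 new [(1,4)] -> total=1
Click 2 (2,0) count=0: revealed 14 new [(1,0) (1,1) (1,2) (1,3) (2,0) (2,1) (2,2) (2,3) (2,4) (3,0) (3,1) (3,2) (3,3) (3,4)] -> total=15
Click 3 (2,2) count=0: revealed 0 new [(none)] -> total=15
Click 4 (0,1) count=2: revealed 1 new [(0,1)] -> total=16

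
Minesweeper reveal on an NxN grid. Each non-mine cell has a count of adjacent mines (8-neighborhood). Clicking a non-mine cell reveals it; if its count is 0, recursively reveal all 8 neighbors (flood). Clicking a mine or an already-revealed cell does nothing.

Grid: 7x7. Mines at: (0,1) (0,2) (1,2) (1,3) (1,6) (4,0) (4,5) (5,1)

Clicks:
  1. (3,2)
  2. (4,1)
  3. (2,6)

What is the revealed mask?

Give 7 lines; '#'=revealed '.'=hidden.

Click 1 (3,2) count=0: revealed 22 new [(2,1) (2,2) (2,3) (2,4) (3,1) (3,2) (3,3) (3,4) (4,1) (4,2) (4,3) (4,4) (5,2) (5,3) (5,4) (5,5) (5,6) (6,2) (6,3) (6,4) (6,5) (6,6)] -> total=22
Click 2 (4,1) count=2: revealed 0 new [(none)] -> total=22
Click 3 (2,6) count=1: revealed 1 new [(2,6)] -> total=23

Answer: .......
.......
.####.#
.####..
.####..
..#####
..#####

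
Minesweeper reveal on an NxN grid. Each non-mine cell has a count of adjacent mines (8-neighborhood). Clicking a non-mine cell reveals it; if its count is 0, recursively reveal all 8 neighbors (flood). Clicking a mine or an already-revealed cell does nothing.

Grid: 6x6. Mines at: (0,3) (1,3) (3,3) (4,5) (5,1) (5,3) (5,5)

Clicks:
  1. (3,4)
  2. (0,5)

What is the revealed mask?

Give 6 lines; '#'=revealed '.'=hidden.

Click 1 (3,4) count=2: revealed 1 new [(3,4)] -> total=1
Click 2 (0,5) count=0: revealed 7 new [(0,4) (0,5) (1,4) (1,5) (2,4) (2,5) (3,5)] -> total=8

Answer: ....##
....##
....##
....##
......
......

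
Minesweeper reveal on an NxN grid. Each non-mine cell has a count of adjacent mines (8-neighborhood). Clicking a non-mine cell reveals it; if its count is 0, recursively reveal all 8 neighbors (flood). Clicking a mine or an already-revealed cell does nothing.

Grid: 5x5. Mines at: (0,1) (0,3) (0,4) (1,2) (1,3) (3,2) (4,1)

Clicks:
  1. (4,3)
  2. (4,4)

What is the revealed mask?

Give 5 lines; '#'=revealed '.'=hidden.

Click 1 (4,3) count=1: revealed 1 new [(4,3)] -> total=1
Click 2 (4,4) count=0: revealed 5 new [(2,3) (2,4) (3,3) (3,4) (4,4)] -> total=6

Answer: .....
.....
...##
...##
...##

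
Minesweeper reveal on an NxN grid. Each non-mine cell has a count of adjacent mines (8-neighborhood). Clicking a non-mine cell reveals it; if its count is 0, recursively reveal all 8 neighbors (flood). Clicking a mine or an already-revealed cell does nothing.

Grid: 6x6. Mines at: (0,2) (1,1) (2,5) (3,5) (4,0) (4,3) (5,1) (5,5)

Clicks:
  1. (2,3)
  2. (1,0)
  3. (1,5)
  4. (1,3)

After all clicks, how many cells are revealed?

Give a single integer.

Click 1 (2,3) count=0: revealed 9 new [(1,2) (1,3) (1,4) (2,2) (2,3) (2,4) (3,2) (3,3) (3,4)] -> total=9
Click 2 (1,0) count=1: revealed 1 new [(1,0)] -> total=10
Click 3 (1,5) count=1: revealed 1 new [(1,5)] -> total=11
Click 4 (1,3) count=1: revealed 0 new [(none)] -> total=11

Answer: 11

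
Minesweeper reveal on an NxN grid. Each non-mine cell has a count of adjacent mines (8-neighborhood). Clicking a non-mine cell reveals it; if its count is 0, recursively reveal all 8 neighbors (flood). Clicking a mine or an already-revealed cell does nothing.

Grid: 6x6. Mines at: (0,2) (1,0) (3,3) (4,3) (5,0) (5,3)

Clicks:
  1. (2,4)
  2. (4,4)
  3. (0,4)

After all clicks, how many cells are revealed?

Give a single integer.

Click 1 (2,4) count=1: revealed 1 new [(2,4)] -> total=1
Click 2 (4,4) count=3: revealed 1 new [(4,4)] -> total=2
Click 3 (0,4) count=0: revealed 13 new [(0,3) (0,4) (0,5) (1,3) (1,4) (1,5) (2,3) (2,5) (3,4) (3,5) (4,5) (5,4) (5,5)] -> total=15

Answer: 15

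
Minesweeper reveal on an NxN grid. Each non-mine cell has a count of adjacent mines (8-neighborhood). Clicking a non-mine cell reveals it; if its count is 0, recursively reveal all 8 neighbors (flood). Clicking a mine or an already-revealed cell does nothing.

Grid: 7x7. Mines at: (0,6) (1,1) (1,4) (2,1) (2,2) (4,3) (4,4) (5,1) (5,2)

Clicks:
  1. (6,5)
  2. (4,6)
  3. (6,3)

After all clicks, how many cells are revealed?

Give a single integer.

Answer: 16

Derivation:
Click 1 (6,5) count=0: revealed 16 new [(1,5) (1,6) (2,5) (2,6) (3,5) (3,6) (4,5) (4,6) (5,3) (5,4) (5,5) (5,6) (6,3) (6,4) (6,5) (6,6)] -> total=16
Click 2 (4,6) count=0: revealed 0 new [(none)] -> total=16
Click 3 (6,3) count=1: revealed 0 new [(none)] -> total=16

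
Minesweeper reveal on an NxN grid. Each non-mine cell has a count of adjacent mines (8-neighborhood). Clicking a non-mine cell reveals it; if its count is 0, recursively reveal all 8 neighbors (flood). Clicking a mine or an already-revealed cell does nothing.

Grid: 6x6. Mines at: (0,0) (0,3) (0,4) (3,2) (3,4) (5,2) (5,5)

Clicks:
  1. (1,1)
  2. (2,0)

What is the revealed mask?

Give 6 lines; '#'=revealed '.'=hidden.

Answer: ......
##....
##....
##....
##....
##....

Derivation:
Click 1 (1,1) count=1: revealed 1 new [(1,1)] -> total=1
Click 2 (2,0) count=0: revealed 9 new [(1,0) (2,0) (2,1) (3,0) (3,1) (4,0) (4,1) (5,0) (5,1)] -> total=10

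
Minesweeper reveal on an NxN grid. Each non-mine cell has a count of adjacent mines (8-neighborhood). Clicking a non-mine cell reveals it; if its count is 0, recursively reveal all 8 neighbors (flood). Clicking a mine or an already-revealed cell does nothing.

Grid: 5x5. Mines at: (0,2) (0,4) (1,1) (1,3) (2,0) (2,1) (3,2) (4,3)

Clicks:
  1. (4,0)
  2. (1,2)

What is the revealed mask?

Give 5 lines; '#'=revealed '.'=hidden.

Click 1 (4,0) count=0: revealed 4 new [(3,0) (3,1) (4,0) (4,1)] -> total=4
Click 2 (1,2) count=4: revealed 1 new [(1,2)] -> total=5

Answer: .....
..#..
.....
##...
##...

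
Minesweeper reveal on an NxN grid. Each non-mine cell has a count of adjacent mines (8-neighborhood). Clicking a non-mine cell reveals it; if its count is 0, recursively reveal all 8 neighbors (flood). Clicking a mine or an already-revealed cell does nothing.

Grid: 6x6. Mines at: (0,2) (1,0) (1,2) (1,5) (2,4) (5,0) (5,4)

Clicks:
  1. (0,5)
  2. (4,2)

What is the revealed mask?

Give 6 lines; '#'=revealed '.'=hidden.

Click 1 (0,5) count=1: revealed 1 new [(0,5)] -> total=1
Click 2 (4,2) count=0: revealed 15 new [(2,0) (2,1) (2,2) (2,3) (3,0) (3,1) (3,2) (3,3) (4,0) (4,1) (4,2) (4,3) (5,1) (5,2) (5,3)] -> total=16

Answer: .....#
......
####..
####..
####..
.###..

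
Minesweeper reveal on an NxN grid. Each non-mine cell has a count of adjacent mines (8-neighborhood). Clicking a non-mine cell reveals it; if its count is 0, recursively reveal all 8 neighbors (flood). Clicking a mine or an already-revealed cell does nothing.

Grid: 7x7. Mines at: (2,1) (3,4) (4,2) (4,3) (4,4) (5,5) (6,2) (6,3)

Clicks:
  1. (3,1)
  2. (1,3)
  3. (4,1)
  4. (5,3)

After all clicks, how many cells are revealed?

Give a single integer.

Click 1 (3,1) count=2: revealed 1 new [(3,1)] -> total=1
Click 2 (1,3) count=0: revealed 23 new [(0,0) (0,1) (0,2) (0,3) (0,4) (0,5) (0,6) (1,0) (1,1) (1,2) (1,3) (1,4) (1,5) (1,6) (2,2) (2,3) (2,4) (2,5) (2,6) (3,5) (3,6) (4,5) (4,6)] -> total=24
Click 3 (4,1) count=1: revealed 1 new [(4,1)] -> total=25
Click 4 (5,3) count=5: revealed 1 new [(5,3)] -> total=26

Answer: 26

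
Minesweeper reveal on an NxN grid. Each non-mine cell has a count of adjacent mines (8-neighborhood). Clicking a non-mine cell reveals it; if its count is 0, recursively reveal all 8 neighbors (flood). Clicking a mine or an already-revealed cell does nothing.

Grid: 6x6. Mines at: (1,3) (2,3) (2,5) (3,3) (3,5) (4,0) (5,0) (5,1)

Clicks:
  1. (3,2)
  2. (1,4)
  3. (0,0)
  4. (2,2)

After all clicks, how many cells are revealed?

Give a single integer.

Click 1 (3,2) count=2: revealed 1 new [(3,2)] -> total=1
Click 2 (1,4) count=3: revealed 1 new [(1,4)] -> total=2
Click 3 (0,0) count=0: revealed 11 new [(0,0) (0,1) (0,2) (1,0) (1,1) (1,2) (2,0) (2,1) (2,2) (3,0) (3,1)] -> total=13
Click 4 (2,2) count=3: revealed 0 new [(none)] -> total=13

Answer: 13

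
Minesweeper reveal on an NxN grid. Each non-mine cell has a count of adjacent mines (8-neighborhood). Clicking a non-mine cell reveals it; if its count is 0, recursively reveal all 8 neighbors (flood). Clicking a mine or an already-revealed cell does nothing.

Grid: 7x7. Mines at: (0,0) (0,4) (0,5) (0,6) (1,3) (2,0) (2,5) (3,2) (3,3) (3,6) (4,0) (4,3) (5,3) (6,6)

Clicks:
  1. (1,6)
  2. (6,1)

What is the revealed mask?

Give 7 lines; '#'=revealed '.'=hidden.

Click 1 (1,6) count=3: revealed 1 new [(1,6)] -> total=1
Click 2 (6,1) count=0: revealed 6 new [(5,0) (5,1) (5,2) (6,0) (6,1) (6,2)] -> total=7

Answer: .......
......#
.......
.......
.......
###....
###....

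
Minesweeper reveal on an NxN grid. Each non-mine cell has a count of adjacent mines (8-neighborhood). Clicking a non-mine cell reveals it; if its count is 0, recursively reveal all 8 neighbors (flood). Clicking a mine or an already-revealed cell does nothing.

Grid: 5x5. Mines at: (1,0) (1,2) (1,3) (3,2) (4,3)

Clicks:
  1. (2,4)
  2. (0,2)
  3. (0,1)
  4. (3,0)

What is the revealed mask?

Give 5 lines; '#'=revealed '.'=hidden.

Answer: .##..
.....
##..#
##...
##...

Derivation:
Click 1 (2,4) count=1: revealed 1 new [(2,4)] -> total=1
Click 2 (0,2) count=2: revealed 1 new [(0,2)] -> total=2
Click 3 (0,1) count=2: revealed 1 new [(0,1)] -> total=3
Click 4 (3,0) count=0: revealed 6 new [(2,0) (2,1) (3,0) (3,1) (4,0) (4,1)] -> total=9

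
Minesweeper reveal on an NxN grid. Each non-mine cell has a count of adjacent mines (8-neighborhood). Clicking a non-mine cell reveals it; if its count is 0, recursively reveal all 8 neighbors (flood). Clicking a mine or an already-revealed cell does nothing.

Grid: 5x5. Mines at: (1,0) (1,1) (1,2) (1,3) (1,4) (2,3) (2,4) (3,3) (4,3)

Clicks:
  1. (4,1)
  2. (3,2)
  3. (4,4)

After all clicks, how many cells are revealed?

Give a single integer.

Click 1 (4,1) count=0: revealed 9 new [(2,0) (2,1) (2,2) (3,0) (3,1) (3,2) (4,0) (4,1) (4,2)] -> total=9
Click 2 (3,2) count=3: revealed 0 new [(none)] -> total=9
Click 3 (4,4) count=2: revealed 1 new [(4,4)] -> total=10

Answer: 10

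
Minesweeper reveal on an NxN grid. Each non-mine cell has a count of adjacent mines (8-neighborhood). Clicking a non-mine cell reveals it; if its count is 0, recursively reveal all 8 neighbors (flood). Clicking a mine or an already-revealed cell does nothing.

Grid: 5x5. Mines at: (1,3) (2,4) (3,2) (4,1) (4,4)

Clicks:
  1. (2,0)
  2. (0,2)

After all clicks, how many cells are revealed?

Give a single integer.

Answer: 11

Derivation:
Click 1 (2,0) count=0: revealed 11 new [(0,0) (0,1) (0,2) (1,0) (1,1) (1,2) (2,0) (2,1) (2,2) (3,0) (3,1)] -> total=11
Click 2 (0,2) count=1: revealed 0 new [(none)] -> total=11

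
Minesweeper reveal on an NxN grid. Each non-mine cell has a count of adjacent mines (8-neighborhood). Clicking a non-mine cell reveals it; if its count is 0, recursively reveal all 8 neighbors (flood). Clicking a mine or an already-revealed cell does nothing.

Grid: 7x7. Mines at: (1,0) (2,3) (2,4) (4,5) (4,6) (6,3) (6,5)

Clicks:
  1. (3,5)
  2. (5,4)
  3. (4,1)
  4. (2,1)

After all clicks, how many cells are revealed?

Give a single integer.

Answer: 22

Derivation:
Click 1 (3,5) count=3: revealed 1 new [(3,5)] -> total=1
Click 2 (5,4) count=3: revealed 1 new [(5,4)] -> total=2
Click 3 (4,1) count=0: revealed 20 new [(2,0) (2,1) (2,2) (3,0) (3,1) (3,2) (3,3) (3,4) (4,0) (4,1) (4,2) (4,3) (4,4) (5,0) (5,1) (5,2) (5,3) (6,0) (6,1) (6,2)] -> total=22
Click 4 (2,1) count=1: revealed 0 new [(none)] -> total=22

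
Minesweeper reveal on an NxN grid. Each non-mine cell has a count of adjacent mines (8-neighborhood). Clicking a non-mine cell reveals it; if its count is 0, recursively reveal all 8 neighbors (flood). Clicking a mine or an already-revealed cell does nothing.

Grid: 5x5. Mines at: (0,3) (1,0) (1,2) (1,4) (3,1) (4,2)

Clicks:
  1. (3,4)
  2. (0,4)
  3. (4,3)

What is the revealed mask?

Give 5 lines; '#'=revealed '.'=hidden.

Answer: ....#
.....
...##
...##
...##

Derivation:
Click 1 (3,4) count=0: revealed 6 new [(2,3) (2,4) (3,3) (3,4) (4,3) (4,4)] -> total=6
Click 2 (0,4) count=2: revealed 1 new [(0,4)] -> total=7
Click 3 (4,3) count=1: revealed 0 new [(none)] -> total=7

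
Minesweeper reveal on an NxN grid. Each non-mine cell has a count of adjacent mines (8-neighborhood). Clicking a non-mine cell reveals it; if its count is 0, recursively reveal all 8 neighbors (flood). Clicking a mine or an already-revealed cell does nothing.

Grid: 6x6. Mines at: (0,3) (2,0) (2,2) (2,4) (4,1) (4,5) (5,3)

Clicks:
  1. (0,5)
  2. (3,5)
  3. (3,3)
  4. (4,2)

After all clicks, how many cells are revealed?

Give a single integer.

Answer: 7

Derivation:
Click 1 (0,5) count=0: revealed 4 new [(0,4) (0,5) (1,4) (1,5)] -> total=4
Click 2 (3,5) count=2: revealed 1 new [(3,5)] -> total=5
Click 3 (3,3) count=2: revealed 1 new [(3,3)] -> total=6
Click 4 (4,2) count=2: revealed 1 new [(4,2)] -> total=7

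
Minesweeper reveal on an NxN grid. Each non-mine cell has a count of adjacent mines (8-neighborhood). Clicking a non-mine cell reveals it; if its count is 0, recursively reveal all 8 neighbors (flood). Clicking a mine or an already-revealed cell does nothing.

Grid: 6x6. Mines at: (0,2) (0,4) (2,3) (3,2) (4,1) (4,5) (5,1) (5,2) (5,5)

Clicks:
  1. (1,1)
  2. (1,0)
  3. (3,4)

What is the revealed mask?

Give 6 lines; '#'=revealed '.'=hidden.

Click 1 (1,1) count=1: revealed 1 new [(1,1)] -> total=1
Click 2 (1,0) count=0: revealed 7 new [(0,0) (0,1) (1,0) (2,0) (2,1) (3,0) (3,1)] -> total=8
Click 3 (3,4) count=2: revealed 1 new [(3,4)] -> total=9

Answer: ##....
##....
##....
##..#.
......
......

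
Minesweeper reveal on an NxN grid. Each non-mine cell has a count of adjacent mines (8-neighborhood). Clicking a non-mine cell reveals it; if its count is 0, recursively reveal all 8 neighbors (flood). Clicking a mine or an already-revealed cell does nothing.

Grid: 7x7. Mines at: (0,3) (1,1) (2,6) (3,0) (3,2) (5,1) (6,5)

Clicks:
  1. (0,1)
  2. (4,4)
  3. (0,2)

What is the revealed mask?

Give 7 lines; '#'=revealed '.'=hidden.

Answer: .##....
...###.
...###.
...####
..#####
..#####
..###..

Derivation:
Click 1 (0,1) count=1: revealed 1 new [(0,1)] -> total=1
Click 2 (4,4) count=0: revealed 23 new [(1,3) (1,4) (1,5) (2,3) (2,4) (2,5) (3,3) (3,4) (3,5) (3,6) (4,2) (4,3) (4,4) (4,5) (4,6) (5,2) (5,3) (5,4) (5,5) (5,6) (6,2) (6,3) (6,4)] -> total=24
Click 3 (0,2) count=2: revealed 1 new [(0,2)] -> total=25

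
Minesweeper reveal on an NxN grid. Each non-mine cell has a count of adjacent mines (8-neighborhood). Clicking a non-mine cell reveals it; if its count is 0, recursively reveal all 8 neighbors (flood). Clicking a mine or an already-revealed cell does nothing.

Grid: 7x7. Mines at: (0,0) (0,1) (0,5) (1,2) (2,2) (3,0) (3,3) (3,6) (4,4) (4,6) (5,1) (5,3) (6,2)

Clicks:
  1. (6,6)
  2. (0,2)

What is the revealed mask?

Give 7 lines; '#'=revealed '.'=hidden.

Answer: ..#....
.......
.......
.......
.......
....###
....###

Derivation:
Click 1 (6,6) count=0: revealed 6 new [(5,4) (5,5) (5,6) (6,4) (6,5) (6,6)] -> total=6
Click 2 (0,2) count=2: revealed 1 new [(0,2)] -> total=7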